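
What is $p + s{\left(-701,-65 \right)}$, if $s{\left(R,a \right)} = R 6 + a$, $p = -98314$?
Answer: $-102585$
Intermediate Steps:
$s{\left(R,a \right)} = a + 6 R$ ($s{\left(R,a \right)} = 6 R + a = a + 6 R$)
$p + s{\left(-701,-65 \right)} = -98314 + \left(-65 + 6 \left(-701\right)\right) = -98314 - 4271 = -102585$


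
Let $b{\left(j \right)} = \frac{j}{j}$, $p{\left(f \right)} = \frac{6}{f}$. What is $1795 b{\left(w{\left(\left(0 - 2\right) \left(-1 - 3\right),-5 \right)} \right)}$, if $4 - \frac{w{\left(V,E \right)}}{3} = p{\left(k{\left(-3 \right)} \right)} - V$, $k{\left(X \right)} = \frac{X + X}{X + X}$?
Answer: $1795$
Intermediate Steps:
$k{\left(X \right)} = 1$ ($k{\left(X \right)} = \frac{2 X}{2 X} = 2 X \frac{1}{2 X} = 1$)
$w{\left(V,E \right)} = -6 + 3 V$ ($w{\left(V,E \right)} = 12 - 3 \left(\frac{6}{1} - V\right) = 12 - 3 \left(6 \cdot 1 - V\right) = 12 - 3 \left(6 - V\right) = 12 + \left(-18 + 3 V\right) = -6 + 3 V$)
$b{\left(j \right)} = 1$
$1795 b{\left(w{\left(\left(0 - 2\right) \left(-1 - 3\right),-5 \right)} \right)} = 1795 \cdot 1 = 1795$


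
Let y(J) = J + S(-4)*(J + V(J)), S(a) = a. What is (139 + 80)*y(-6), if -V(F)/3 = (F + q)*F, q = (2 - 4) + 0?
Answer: 130086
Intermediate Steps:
q = -2 (q = -2 + 0 = -2)
V(F) = -3*F*(-2 + F) (V(F) = -3*(F - 2)*F = -3*(-2 + F)*F = -3*F*(-2 + F))
y(J) = -3*J - 12*J*(2 - J) (y(J) = J - 4*(J + 3*J*(2 - J)) = J + (-4*J - 12*J*(2 - J)) = -3*J - 12*J*(2 - J))
(139 + 80)*y(-6) = (139 + 80)*(3*(-6)*(-9 + 4*(-6))) = 219*(3*(-6)*(-9 - 24)) = 219*(3*(-6)*(-33)) = 219*594 = 130086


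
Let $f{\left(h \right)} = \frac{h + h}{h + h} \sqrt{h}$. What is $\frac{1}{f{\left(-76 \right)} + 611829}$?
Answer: $\frac{611829}{374334725317} - \frac{2 i \sqrt{19}}{374334725317} \approx 1.6344 \cdot 10^{-6} - 2.3289 \cdot 10^{-11} i$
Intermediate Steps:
$f{\left(h \right)} = \sqrt{h}$ ($f{\left(h \right)} = \frac{2 h}{2 h} \sqrt{h} = 2 h \frac{1}{2 h} \sqrt{h} = 1 \sqrt{h} = \sqrt{h}$)
$\frac{1}{f{\left(-76 \right)} + 611829} = \frac{1}{\sqrt{-76} + 611829} = \frac{1}{2 i \sqrt{19} + 611829} = \frac{1}{611829 + 2 i \sqrt{19}}$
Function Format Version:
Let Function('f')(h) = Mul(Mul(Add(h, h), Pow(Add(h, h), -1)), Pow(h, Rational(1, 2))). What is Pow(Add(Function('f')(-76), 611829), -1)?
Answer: Add(Rational(611829, 374334725317), Mul(Rational(-2, 374334725317), I, Pow(19, Rational(1, 2)))) ≈ Add(1.6344e-6, Mul(-2.3289e-11, I))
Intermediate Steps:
Function('f')(h) = Pow(h, Rational(1, 2)) (Function('f')(h) = Mul(Mul(Mul(2, h), Pow(Mul(2, h), -1)), Pow(h, Rational(1, 2))) = Mul(Mul(Mul(2, h), Mul(Rational(1, 2), Pow(h, -1))), Pow(h, Rational(1, 2))) = Mul(1, Pow(h, Rational(1, 2))) = Pow(h, Rational(1, 2)))
Pow(Add(Function('f')(-76), 611829), -1) = Pow(Add(Pow(-76, Rational(1, 2)), 611829), -1) = Pow(Add(Mul(2, I, Pow(19, Rational(1, 2))), 611829), -1) = Pow(Add(611829, Mul(2, I, Pow(19, Rational(1, 2)))), -1)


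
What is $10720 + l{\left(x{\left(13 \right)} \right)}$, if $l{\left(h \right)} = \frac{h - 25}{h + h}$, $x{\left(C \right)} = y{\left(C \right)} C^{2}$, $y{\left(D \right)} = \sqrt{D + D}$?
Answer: $\frac{21441}{2} - \frac{25 \sqrt{26}}{8788} \approx 10720.0$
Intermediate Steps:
$y{\left(D \right)} = \sqrt{2} \sqrt{D}$ ($y{\left(D \right)} = \sqrt{2 D} = \sqrt{2} \sqrt{D}$)
$x{\left(C \right)} = \sqrt{2} C^{\frac{5}{2}}$ ($x{\left(C \right)} = \sqrt{2} \sqrt{C} C^{2} = \sqrt{2} C^{\frac{5}{2}}$)
$l{\left(h \right)} = \frac{-25 + h}{2 h}$
$10720 + l{\left(x{\left(13 \right)} \right)} = 10720 + \frac{-25 + \sqrt{2} \cdot 13^{\frac{5}{2}}}{2 \sqrt{2} \cdot 13^{\frac{5}{2}}} = 10720 + \frac{-25 + \sqrt{2} \cdot 169 \sqrt{13}}{2 \sqrt{2} \cdot 169 \sqrt{13}} = 10720 + \frac{-25 + 169 \sqrt{26}}{2 \cdot 169 \sqrt{26}} = 10720 + \frac{\frac{\sqrt{26}}{4394} \left(-25 + 169 \sqrt{26}\right)}{2} = 10720 + \frac{\sqrt{26} \left(-25 + 169 \sqrt{26}\right)}{8788}$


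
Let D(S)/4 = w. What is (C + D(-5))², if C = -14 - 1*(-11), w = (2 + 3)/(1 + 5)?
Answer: ⅑ ≈ 0.11111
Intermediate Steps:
w = ⅚ (w = 5/6 = 5*(⅙) = ⅚ ≈ 0.83333)
D(S) = 10/3 (D(S) = 4*(⅚) = 10/3)
C = -3 (C = -14 + 11 = -3)
(C + D(-5))² = (-3 + 10/3)² = (⅓)² = ⅑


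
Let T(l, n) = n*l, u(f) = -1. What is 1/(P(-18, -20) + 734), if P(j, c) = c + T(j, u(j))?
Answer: 1/732 ≈ 0.0013661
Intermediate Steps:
T(l, n) = l*n
P(j, c) = c - j (P(j, c) = c + j*(-1) = c - j)
1/(P(-18, -20) + 734) = 1/((-20 - 1*(-18)) + 734) = 1/((-20 + 18) + 734) = 1/(-2 + 734) = 1/732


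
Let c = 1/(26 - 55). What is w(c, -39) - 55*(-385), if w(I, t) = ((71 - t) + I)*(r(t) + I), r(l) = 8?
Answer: 18544834/841 ≈ 22051.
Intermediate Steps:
c = -1/29 (c = 1/(-29) = -1/29 ≈ -0.034483)
w(I, t) = (8 + I)*(71 + I - t) (w(I, t) = ((71 - t) + I)*(8 + I) = (71 + I - t)*(8 + I) = (8 + I)*(71 + I - t))
w(c, -39) - 55*(-385) = (568 + (-1/29)**2 - 8*(-39) + 79*(-1/29) - 1*(-1/29)*(-39)) - 55*(-385) = (568 + 1/841 + 312 - 79/29 - 39/29) + 21175 = 736659/841 + 21175 = 18544834/841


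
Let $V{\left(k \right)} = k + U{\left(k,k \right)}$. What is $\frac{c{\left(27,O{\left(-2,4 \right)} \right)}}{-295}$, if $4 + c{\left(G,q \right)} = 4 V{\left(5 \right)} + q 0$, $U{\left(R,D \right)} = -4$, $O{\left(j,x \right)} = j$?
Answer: $0$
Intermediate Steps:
$V{\left(k \right)} = -4 + k$ ($V{\left(k \right)} = k - 4 = -4 + k$)
$c{\left(G,q \right)} = 0$ ($c{\left(G,q \right)} = -4 + \left(4 \left(-4 + 5\right) + q 0\right) = -4 + \left(4 \cdot 1 + 0\right) = -4 + \left(4 + 0\right) = -4 + 4 = 0$)
$\frac{c{\left(27,O{\left(-2,4 \right)} \right)}}{-295} = \frac{0}{-295} = 0 \left(- \frac{1}{295}\right) = 0$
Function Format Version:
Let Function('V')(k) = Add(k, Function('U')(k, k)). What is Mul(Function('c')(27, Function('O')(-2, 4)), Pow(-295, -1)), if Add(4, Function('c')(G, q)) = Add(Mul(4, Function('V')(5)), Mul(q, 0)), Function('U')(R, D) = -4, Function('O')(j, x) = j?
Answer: 0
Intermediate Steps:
Function('V')(k) = Add(-4, k) (Function('V')(k) = Add(k, -4) = Add(-4, k))
Function('c')(G, q) = 0 (Function('c')(G, q) = Add(-4, Add(Mul(4, Add(-4, 5)), Mul(q, 0))) = Add(-4, Add(Mul(4, 1), 0)) = Add(-4, Add(4, 0)) = Add(-4, 4) = 0)
Mul(Function('c')(27, Function('O')(-2, 4)), Pow(-295, -1)) = Mul(0, Pow(-295, -1)) = Mul(0, Rational(-1, 295)) = 0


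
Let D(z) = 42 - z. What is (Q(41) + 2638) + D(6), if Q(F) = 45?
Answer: 2719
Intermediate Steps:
(Q(41) + 2638) + D(6) = (45 + 2638) + (42 - 1*6) = 2683 + (42 - 6) = 2683 + 36 = 2719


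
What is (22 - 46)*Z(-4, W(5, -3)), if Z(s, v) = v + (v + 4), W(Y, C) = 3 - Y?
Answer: 0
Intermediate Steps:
Z(s, v) = 4 + 2*v (Z(s, v) = v + (4 + v) = 4 + 2*v)
(22 - 46)*Z(-4, W(5, -3)) = (22 - 46)*(4 + 2*(3 - 1*5)) = -24*(4 + 2*(3 - 5)) = -24*(4 + 2*(-2)) = -24*(4 - 4) = -24*0 = 0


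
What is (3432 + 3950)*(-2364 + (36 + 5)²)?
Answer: -5041906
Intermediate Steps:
(3432 + 3950)*(-2364 + (36 + 5)²) = 7382*(-2364 + 41²) = 7382*(-2364 + 1681) = 7382*(-683) = -5041906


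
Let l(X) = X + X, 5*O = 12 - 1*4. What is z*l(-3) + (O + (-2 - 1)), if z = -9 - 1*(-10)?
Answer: -37/5 ≈ -7.4000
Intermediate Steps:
O = 8/5 (O = (12 - 1*4)/5 = (12 - 4)/5 = (1/5)*8 = 8/5 ≈ 1.6000)
l(X) = 2*X
z = 1 (z = -9 + 10 = 1)
z*l(-3) + (O + (-2 - 1)) = 1*(2*(-3)) + (8/5 + (-2 - 1)) = 1*(-6) + (8/5 - 3) = -6 - 7/5 = -37/5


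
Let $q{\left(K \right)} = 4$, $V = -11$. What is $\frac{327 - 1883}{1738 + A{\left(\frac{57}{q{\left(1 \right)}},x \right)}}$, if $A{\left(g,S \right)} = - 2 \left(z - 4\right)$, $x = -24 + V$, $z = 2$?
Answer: $- \frac{778}{871} \approx -0.89323$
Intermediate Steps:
$x = -35$ ($x = -24 - 11 = -35$)
$A{\left(g,S \right)} = 4$ ($A{\left(g,S \right)} = - 2 \left(2 - 4\right) = \left(-2\right) \left(-2\right) = 4$)
$\frac{327 - 1883}{1738 + A{\left(\frac{57}{q{\left(1 \right)}},x \right)}} = \frac{327 - 1883}{1738 + 4} = - \frac{1556}{1742} = \left(-1556\right) \frac{1}{1742} = - \frac{778}{871}$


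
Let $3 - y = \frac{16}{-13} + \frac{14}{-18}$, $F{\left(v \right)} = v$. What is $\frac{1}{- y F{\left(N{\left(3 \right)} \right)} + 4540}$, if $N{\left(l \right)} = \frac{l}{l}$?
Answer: $\frac{117}{530594} \approx 0.00022051$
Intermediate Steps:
$N{\left(l \right)} = 1$
$y = \frac{586}{117}$ ($y = 3 - \left(\frac{16}{-13} + \frac{14}{-18}\right) = 3 - \left(16 \left(- \frac{1}{13}\right) + 14 \left(- \frac{1}{18}\right)\right) = 3 - \left(- \frac{16}{13} - \frac{7}{9}\right) = 3 - - \frac{235}{117} = 3 + \frac{235}{117} = \frac{586}{117} \approx 5.0085$)
$\frac{1}{- y F{\left(N{\left(3 \right)} \right)} + 4540} = \frac{1}{- \frac{586 \cdot 1}{117} + 4540} = \frac{1}{\left(-1\right) \frac{586}{117} + 4540} = \frac{1}{- \frac{586}{117} + 4540} = \frac{1}{\frac{530594}{117}} = \frac{117}{530594}$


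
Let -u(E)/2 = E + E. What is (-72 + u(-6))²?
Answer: 2304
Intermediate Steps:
u(E) = -4*E (u(E) = -2*(E + E) = -4*E)
(-72 + u(-6))² = (-72 - 4*(-6))² = (-72 + 24)² = (-48)² = 2304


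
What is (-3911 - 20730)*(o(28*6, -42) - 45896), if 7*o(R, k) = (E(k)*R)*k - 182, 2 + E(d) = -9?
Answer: 858344594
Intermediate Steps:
E(d) = -11 (E(d) = -2 - 9 = -11)
o(R, k) = -26 - 11*R*k/7 (o(R, k) = ((-11*R)*k - 182)/7 = (-11*R*k - 182)/7 = (-182 - 11*R*k)/7 = -26 - 11*R*k/7)
(-3911 - 20730)*(o(28*6, -42) - 45896) = (-3911 - 20730)*((-26 - 11/7*28*6*(-42)) - 45896) = -24641*((-26 - 11/7*168*(-42)) - 45896) = -24641*((-26 + 11088) - 45896) = -24641*(11062 - 45896) = -24641*(-34834) = 858344594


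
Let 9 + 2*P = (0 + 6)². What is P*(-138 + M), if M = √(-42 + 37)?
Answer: -1863 + 27*I*√5/2 ≈ -1863.0 + 30.187*I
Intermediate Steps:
M = I*√5 (M = √(-5) = I*√5 ≈ 2.2361*I)
P = 27/2 (P = -9/2 + (0 + 6)²/2 = -9/2 + (½)*6² = -9/2 + (½)*36 = -9/2 + 18 = 27/2 ≈ 13.500)
P*(-138 + M) = 27*(-138 + I*√5)/2 = -1863 + 27*I*√5/2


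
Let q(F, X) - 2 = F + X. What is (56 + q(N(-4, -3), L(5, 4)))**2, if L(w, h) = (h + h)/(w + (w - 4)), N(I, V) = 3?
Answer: 34969/9 ≈ 3885.4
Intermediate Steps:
L(w, h) = 2*h/(-4 + 2*w) (L(w, h) = (2*h)/(w + (-4 + w)) = (2*h)/(-4 + 2*w) = 2*h/(-4 + 2*w))
q(F, X) = 2 + F + X (q(F, X) = 2 + (F + X) = 2 + F + X)
(56 + q(N(-4, -3), L(5, 4)))**2 = (56 + (2 + 3 + 4/(-2 + 5)))**2 = (56 + (2 + 3 + 4/3))**2 = (56 + 19/3)**2 = (187/3)**2 = 34969/9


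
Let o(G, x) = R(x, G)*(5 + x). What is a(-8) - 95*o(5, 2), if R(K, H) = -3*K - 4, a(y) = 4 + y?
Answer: 6646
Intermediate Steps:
R(K, H) = -4 - 3*K
o(G, x) = (-4 - 3*x)*(5 + x)
a(-8) - 95*o(5, 2) = (4 - 8) - (-95)*(4 + 3*2)*(5 + 2) = -4 - (-95)*(4 + 6)*7 = -4 - (-95)*10*7 = -4 - 95*(-70) = -4 + 6650 = 6646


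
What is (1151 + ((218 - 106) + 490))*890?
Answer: 1560170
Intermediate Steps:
(1151 + ((218 - 106) + 490))*890 = (1151 + (112 + 490))*890 = (1151 + 602)*890 = 1753*890 = 1560170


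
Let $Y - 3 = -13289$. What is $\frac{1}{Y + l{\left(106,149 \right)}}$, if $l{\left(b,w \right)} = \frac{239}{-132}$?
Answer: $- \frac{132}{1753991} \approx -7.5257 \cdot 10^{-5}$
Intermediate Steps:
$l{\left(b,w \right)} = - \frac{239}{132}$ ($l{\left(b,w \right)} = 239 \left(- \frac{1}{132}\right) = - \frac{239}{132}$)
$Y = -13286$ ($Y = 3 - 13289 = -13286$)
$\frac{1}{Y + l{\left(106,149 \right)}} = \frac{1}{-13286 - \frac{239}{132}} = \frac{1}{- \frac{1753991}{132}} = - \frac{132}{1753991}$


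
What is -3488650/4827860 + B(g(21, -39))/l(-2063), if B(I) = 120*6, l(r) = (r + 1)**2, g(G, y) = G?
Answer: -370742987785/513182689346 ≈ -0.72244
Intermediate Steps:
l(r) = (1 + r)**2
B(I) = 720
-3488650/4827860 + B(g(21, -39))/l(-2063) = -3488650/4827860 + 720/((1 - 2063)**2) = -3488650*1/4827860 + 720/((-2062)**2) = -348865/482786 + 720/4251844 = -348865/482786 + 720*(1/4251844) = -348865/482786 + 180/1062961 = -370742987785/513182689346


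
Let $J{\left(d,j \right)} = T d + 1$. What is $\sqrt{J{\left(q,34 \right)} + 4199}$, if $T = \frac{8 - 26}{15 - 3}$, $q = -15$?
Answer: $\frac{\sqrt{16890}}{2} \approx 64.981$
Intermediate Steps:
$T = - \frac{3}{2}$ ($T = - \frac{18}{12} = \left(-18\right) \frac{1}{12} = - \frac{3}{2} \approx -1.5$)
$J{\left(d,j \right)} = 1 - \frac{3 d}{2}$ ($J{\left(d,j \right)} = - \frac{3 d}{2} + 1 = 1 - \frac{3 d}{2}$)
$\sqrt{J{\left(q,34 \right)} + 4199} = \sqrt{\left(1 - - \frac{45}{2}\right) + 4199} = \sqrt{\left(1 + \frac{45}{2}\right) + 4199} = \sqrt{\frac{47}{2} + 4199} = \sqrt{\frac{8445}{2}} = \frac{\sqrt{16890}}{2}$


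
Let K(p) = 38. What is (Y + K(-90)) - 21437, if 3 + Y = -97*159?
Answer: -36825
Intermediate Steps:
Y = -15426 (Y = -3 - 97*159 = -3 - 15423 = -15426)
(Y + K(-90)) - 21437 = (-15426 + 38) - 21437 = -15388 - 21437 = -36825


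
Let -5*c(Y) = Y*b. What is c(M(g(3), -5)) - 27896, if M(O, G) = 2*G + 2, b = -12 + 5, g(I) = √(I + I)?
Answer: -139536/5 ≈ -27907.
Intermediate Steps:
g(I) = √2*√I (g(I) = √(2*I) = √2*√I)
b = -7
M(O, G) = 2 + 2*G
c(Y) = 7*Y/5 (c(Y) = -Y*(-7)/5 = -(-7)*Y/5 = 7*Y/5)
c(M(g(3), -5)) - 27896 = 7*(2 + 2*(-5))/5 - 27896 = 7*(2 - 10)/5 - 27896 = (7/5)*(-8) - 27896 = -56/5 - 27896 = -139536/5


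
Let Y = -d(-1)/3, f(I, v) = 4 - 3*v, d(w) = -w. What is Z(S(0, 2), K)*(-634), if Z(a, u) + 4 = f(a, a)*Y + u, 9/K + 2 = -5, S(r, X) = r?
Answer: 88126/21 ≈ 4196.5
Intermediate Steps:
K = -9/7 (K = 9/(-2 - 5) = 9/(-7) = 9*(-1/7) = -9/7 ≈ -1.2857)
Y = -1/3 (Y = -(-1)*(-1)/3 = -1*1*(1/3) = -1*1/3 = -1/3 ≈ -0.33333)
Z(a, u) = -16/3 + a + u (Z(a, u) = -4 + ((4 - 3*a)*(-1/3) + u) = -4 + ((-4/3 + a) + u) = -4 + (-4/3 + a + u) = -16/3 + a + u)
Z(S(0, 2), K)*(-634) = (-16/3 + 0 - 9/7)*(-634) = -139/21*(-634) = 88126/21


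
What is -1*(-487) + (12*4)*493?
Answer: 24151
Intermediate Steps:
-1*(-487) + (12*4)*493 = 487 + 48*493 = 487 + 23664 = 24151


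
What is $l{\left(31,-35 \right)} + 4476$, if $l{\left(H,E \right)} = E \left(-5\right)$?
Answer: $4651$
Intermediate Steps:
$l{\left(H,E \right)} = - 5 E$
$l{\left(31,-35 \right)} + 4476 = \left(-5\right) \left(-35\right) + 4476 = 175 + 4476 = 4651$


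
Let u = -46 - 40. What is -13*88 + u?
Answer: -1230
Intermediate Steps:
u = -86
-13*88 + u = -13*88 - 86 = -1144 - 86 = -1230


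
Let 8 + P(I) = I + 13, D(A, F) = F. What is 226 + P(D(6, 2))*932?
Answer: 6750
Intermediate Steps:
P(I) = 5 + I (P(I) = -8 + (I + 13) = -8 + (13 + I) = 5 + I)
226 + P(D(6, 2))*932 = 226 + (5 + 2)*932 = 226 + 7*932 = 226 + 6524 = 6750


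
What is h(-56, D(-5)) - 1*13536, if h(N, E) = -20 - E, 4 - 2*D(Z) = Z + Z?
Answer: -13563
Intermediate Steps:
D(Z) = 2 - Z (D(Z) = 2 - (Z + Z)/2 = 2 - Z)
h(-56, D(-5)) - 1*13536 = (-20 - (2 - 1*(-5))) - 1*13536 = (-20 - (2 + 5)) - 13536 = (-20 - 1*7) - 13536 = (-20 - 7) - 13536 = -27 - 13536 = -13563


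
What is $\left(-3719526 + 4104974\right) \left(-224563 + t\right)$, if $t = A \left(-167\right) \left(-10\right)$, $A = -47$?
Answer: $-116811172744$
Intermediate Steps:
$t = -78490$ ($t = \left(-47\right) \left(-167\right) \left(-10\right) = 7849 \left(-10\right) = -78490$)
$\left(-3719526 + 4104974\right) \left(-224563 + t\right) = \left(-3719526 + 4104974\right) \left(-224563 - 78490\right) = 385448 \left(-303053\right) = -116811172744$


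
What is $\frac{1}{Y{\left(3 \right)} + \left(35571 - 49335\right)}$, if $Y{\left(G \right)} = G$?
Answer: $- \frac{1}{13761} \approx -7.2669 \cdot 10^{-5}$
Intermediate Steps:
$\frac{1}{Y{\left(3 \right)} + \left(35571 - 49335\right)} = \frac{1}{3 + \left(35571 - 49335\right)} = \frac{1}{3 - 13764} = \frac{1}{-13761} = - \frac{1}{13761}$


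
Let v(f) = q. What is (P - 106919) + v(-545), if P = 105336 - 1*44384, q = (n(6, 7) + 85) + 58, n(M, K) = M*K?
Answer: -45782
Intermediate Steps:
n(M, K) = K*M
q = 185 (q = (7*6 + 85) + 58 = (42 + 85) + 58 = 127 + 58 = 185)
P = 60952 (P = 105336 - 44384 = 60952)
v(f) = 185
(P - 106919) + v(-545) = (60952 - 106919) + 185 = -45967 + 185 = -45782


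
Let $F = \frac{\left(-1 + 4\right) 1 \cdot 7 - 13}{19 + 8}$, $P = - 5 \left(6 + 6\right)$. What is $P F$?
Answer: $- \frac{160}{9} \approx -17.778$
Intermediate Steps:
$P = -60$ ($P = \left(-5\right) 12 = -60$)
$F = \frac{8}{27}$ ($F = \frac{3 \cdot 1 \cdot 7 - 13}{27} = \left(3 \cdot 7 - 13\right) \frac{1}{27} = \left(21 - 13\right) \frac{1}{27} = 8 \cdot \frac{1}{27} = \frac{8}{27} \approx 0.2963$)
$P F = \left(-60\right) \frac{8}{27} = - \frac{160}{9}$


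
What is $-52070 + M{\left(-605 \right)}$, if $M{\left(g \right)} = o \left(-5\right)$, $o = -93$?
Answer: $-51605$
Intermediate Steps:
$M{\left(g \right)} = 465$ ($M{\left(g \right)} = \left(-93\right) \left(-5\right) = 465$)
$-52070 + M{\left(-605 \right)} = -52070 + 465 = -51605$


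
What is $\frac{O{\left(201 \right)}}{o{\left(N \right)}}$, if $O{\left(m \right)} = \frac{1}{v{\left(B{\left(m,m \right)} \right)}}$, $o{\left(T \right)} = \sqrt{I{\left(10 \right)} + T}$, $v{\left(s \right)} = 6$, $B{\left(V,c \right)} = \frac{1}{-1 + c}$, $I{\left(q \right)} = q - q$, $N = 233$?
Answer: $\frac{\sqrt{233}}{1398} \approx 0.010919$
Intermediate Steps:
$I{\left(q \right)} = 0$
$o{\left(T \right)} = \sqrt{T}$ ($o{\left(T \right)} = \sqrt{0 + T} = \sqrt{T}$)
$O{\left(m \right)} = \frac{1}{6}$
$\frac{O{\left(201 \right)}}{o{\left(N \right)}} = \frac{1}{6 \sqrt{233}} = \frac{\frac{1}{233} \sqrt{233}}{6} = \frac{\sqrt{233}}{1398}$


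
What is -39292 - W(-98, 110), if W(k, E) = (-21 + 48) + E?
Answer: -39429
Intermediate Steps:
W(k, E) = 27 + E
-39292 - W(-98, 110) = -39292 - (27 + 110) = -39292 - 1*137 = -39292 - 137 = -39429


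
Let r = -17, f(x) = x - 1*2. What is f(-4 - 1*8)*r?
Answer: 238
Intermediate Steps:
f(x) = -2 + x (f(x) = x - 2 = -2 + x)
f(-4 - 1*8)*r = (-2 + (-4 - 1*8))*(-17) = (-2 + (-4 - 8))*(-17) = (-2 - 12)*(-17) = -14*(-17) = 238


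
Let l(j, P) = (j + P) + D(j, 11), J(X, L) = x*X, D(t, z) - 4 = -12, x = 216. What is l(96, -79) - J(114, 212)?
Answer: -24615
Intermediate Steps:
D(t, z) = -8 (D(t, z) = 4 - 12 = -8)
J(X, L) = 216*X
l(j, P) = -8 + P + j (l(j, P) = (j + P) - 8 = (P + j) - 8 = -8 + P + j)
l(96, -79) - J(114, 212) = (-8 - 79 + 96) - 216*114 = 9 - 1*24624 = 9 - 24624 = -24615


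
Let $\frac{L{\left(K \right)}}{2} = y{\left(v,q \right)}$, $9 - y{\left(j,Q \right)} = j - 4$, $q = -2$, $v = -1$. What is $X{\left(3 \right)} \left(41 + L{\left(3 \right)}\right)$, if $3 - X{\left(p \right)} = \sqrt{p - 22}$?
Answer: $207 - 69 i \sqrt{19} \approx 207.0 - 300.76 i$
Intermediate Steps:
$X{\left(p \right)} = 3 - \sqrt{-22 + p}$ ($X{\left(p \right)} = 3 - \sqrt{p - 22} = 3 - \sqrt{-22 + p}$)
$y{\left(j,Q \right)} = 13 - j$ ($y{\left(j,Q \right)} = 9 - \left(j - 4\right) = 9 - \left(-4 + j\right) = 13 - j$)
$L{\left(K \right)} = 28$ ($L{\left(K \right)} = 2 \left(13 - -1\right) = 2 \left(13 + 1\right) = 2 \cdot 14 = 28$)
$X{\left(3 \right)} \left(41 + L{\left(3 \right)}\right) = \left(3 - \sqrt{-22 + 3}\right) \left(41 + 28\right) = \left(3 - \sqrt{-19}\right) 69 = \left(3 - i \sqrt{19}\right) 69 = 207 - 69 i \sqrt{19}$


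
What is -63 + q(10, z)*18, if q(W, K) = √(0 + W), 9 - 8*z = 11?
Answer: -63 + 18*√10 ≈ -6.0790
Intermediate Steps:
z = -¼ (z = 9/8 - ⅛*11 = 9/8 - 11/8 = -¼ ≈ -0.25000)
q(W, K) = √W
-63 + q(10, z)*18 = -63 + √10*18 = -63 + 18*√10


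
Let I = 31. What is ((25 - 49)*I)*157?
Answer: -116808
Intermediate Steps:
((25 - 49)*I)*157 = ((25 - 49)*31)*157 = -24*31*157 = -744*157 = -116808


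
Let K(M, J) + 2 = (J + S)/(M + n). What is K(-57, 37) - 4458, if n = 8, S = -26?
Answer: -218551/49 ≈ -4460.2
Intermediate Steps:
K(M, J) = -2 + (-26 + J)/(8 + M) (K(M, J) = -2 + (J - 26)/(M + 8) = -2 + (-26 + J)/(8 + M))
K(-57, 37) - 4458 = (-42 + 37 - 2*(-57))/(8 - 57) - 4458 = (-42 + 37 + 114)/(-49) - 4458 = -1/49*109 - 4458 = -109/49 - 4458 = -218551/49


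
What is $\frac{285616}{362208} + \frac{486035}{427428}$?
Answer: $\frac{3105479593}{1612685844} \approx 1.9257$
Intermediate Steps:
$\frac{285616}{362208} + \frac{486035}{427428} = 285616 \cdot \frac{1}{362208} + 486035 \cdot \frac{1}{427428} = \frac{17851}{22638} + \frac{486035}{427428} = \frac{3105479593}{1612685844}$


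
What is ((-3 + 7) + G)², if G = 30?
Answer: 1156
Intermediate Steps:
((-3 + 7) + G)² = ((-3 + 7) + 30)² = (4 + 30)² = 34² = 1156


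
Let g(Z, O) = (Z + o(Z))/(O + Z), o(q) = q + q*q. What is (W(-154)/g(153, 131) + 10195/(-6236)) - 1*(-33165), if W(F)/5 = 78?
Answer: 327007510469/9859116 ≈ 33168.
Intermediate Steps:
W(F) = 390 (W(F) = 5*78 = 390)
o(q) = q + q**2
g(Z, O) = (Z + Z*(1 + Z))/(O + Z)
(W(-154)/g(153, 131) + 10195/(-6236)) - 1*(-33165) = (390/((153*(2 + 153)/(131 + 153))) + 10195/(-6236)) - 1*(-33165) = (390/((153*155/284)) + 10195*(-1/6236)) + 33165 = (390/((153*(1/284)*155)) - 10195/6236) + 33165 = (390/(23715/284) - 10195/6236) + 33165 = (390*(284/23715) - 10195/6236) + 33165 = (7384/1581 - 10195/6236) + 33165 = 29928329/9859116 + 33165 = 327007510469/9859116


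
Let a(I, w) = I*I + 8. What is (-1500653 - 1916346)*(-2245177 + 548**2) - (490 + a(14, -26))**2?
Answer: 6645628614491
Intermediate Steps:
a(I, w) = 8 + I**2 (a(I, w) = I**2 + 8 = 8 + I**2)
(-1500653 - 1916346)*(-2245177 + 548**2) - (490 + a(14, -26))**2 = (-1500653 - 1916346)*(-2245177 + 548**2) - (490 + (8 + 14**2))**2 = -3416999*(-2245177 + 300304) - (490 + (8 + 196))**2 = -3416999*(-1944873) - (490 + 204)**2 = 6645629096127 - 1*694**2 = 6645629096127 - 1*481636 = 6645629096127 - 481636 = 6645628614491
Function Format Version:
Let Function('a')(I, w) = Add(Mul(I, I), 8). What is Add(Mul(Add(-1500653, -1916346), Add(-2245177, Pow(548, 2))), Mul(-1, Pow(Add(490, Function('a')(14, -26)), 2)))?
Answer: 6645628614491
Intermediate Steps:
Function('a')(I, w) = Add(8, Pow(I, 2)) (Function('a')(I, w) = Add(Pow(I, 2), 8) = Add(8, Pow(I, 2)))
Add(Mul(Add(-1500653, -1916346), Add(-2245177, Pow(548, 2))), Mul(-1, Pow(Add(490, Function('a')(14, -26)), 2))) = Add(Mul(Add(-1500653, -1916346), Add(-2245177, Pow(548, 2))), Mul(-1, Pow(Add(490, Add(8, Pow(14, 2))), 2))) = Add(Mul(-3416999, Add(-2245177, 300304)), Mul(-1, Pow(Add(490, Add(8, 196)), 2))) = Add(Mul(-3416999, -1944873), Mul(-1, Pow(Add(490, 204), 2))) = Add(6645629096127, Mul(-1, Pow(694, 2))) = Add(6645629096127, Mul(-1, 481636)) = Add(6645629096127, -481636) = 6645628614491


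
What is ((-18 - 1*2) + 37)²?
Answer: 289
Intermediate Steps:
((-18 - 1*2) + 37)² = ((-18 - 2) + 37)² = (-20 + 37)² = 17² = 289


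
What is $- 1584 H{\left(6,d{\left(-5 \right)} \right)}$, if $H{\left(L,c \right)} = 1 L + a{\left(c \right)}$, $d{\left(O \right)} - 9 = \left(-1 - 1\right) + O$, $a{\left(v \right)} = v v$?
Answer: $-15840$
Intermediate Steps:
$a{\left(v \right)} = v^{2}$
$d{\left(O \right)} = 7 + O$ ($d{\left(O \right)} = 9 + \left(\left(-1 - 1\right) + O\right) = 9 + \left(-2 + O\right) = 7 + O$)
$H{\left(L,c \right)} = L + c^{2}$ ($H{\left(L,c \right)} = 1 L + c^{2} = L + c^{2}$)
$- 1584 H{\left(6,d{\left(-5 \right)} \right)} = - 1584 \left(6 + \left(7 - 5\right)^{2}\right) = - 1584 \left(6 + 2^{2}\right) = - 1584 \left(6 + 4\right) = \left(-1584\right) 10 = -15840$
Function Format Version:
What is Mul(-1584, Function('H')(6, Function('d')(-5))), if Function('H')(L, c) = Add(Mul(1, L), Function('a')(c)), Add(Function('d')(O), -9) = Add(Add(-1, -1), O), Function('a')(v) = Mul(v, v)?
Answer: -15840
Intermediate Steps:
Function('a')(v) = Pow(v, 2)
Function('d')(O) = Add(7, O) (Function('d')(O) = Add(9, Add(Add(-1, -1), O)) = Add(9, Add(-2, O)) = Add(7, O))
Function('H')(L, c) = Add(L, Pow(c, 2)) (Function('H')(L, c) = Add(Mul(1, L), Pow(c, 2)) = Add(L, Pow(c, 2)))
Mul(-1584, Function('H')(6, Function('d')(-5))) = Mul(-1584, Add(6, Pow(Add(7, -5), 2))) = Mul(-1584, Add(6, Pow(2, 2))) = Mul(-1584, Add(6, 4)) = Mul(-1584, 10) = -15840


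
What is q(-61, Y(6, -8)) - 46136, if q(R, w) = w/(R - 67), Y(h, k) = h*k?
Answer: -369085/8 ≈ -46136.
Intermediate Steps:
q(R, w) = w/(-67 + R)
q(-61, Y(6, -8)) - 46136 = (6*(-8))/(-67 - 61) - 46136 = -48/(-128) - 46136 = -48*(-1/128) - 46136 = 3/8 - 46136 = -369085/8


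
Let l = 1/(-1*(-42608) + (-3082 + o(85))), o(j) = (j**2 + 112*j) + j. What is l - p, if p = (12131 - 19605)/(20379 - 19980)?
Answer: 421205143/22486044 ≈ 18.732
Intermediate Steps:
o(j) = j**2 + 113*j
p = -7474/399 ≈ -18.732
l = 1/56356 (l = 1/(-1*(-42608) + (-3082 + 85*(113 + 85))) = 1/(42608 + (-3082 + 85*198)) = 1/(42608 + (-3082 + 16830)) = 1/(42608 + 13748) = 1/56356 ≈ 1.7744e-5)
l - p = 1/56356 - 1*(-7474/399) = 1/56356 + 7474/399 = 421205143/22486044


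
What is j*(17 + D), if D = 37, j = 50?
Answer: 2700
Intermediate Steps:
j*(17 + D) = 50*(17 + 37) = 50*54 = 2700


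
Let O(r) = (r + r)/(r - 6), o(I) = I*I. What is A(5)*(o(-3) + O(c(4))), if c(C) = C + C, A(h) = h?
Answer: 85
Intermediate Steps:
c(C) = 2*C
o(I) = I²
O(r) = 2*r/(-6 + r) (O(r) = (2*r)/(-6 + r) = 2*r/(-6 + r))
A(5)*(o(-3) + O(c(4))) = 5*((-3)² + 2*(2*4)/(-6 + 2*4)) = 5*(9 + 2*8/(-6 + 8)) = 5*(9 + 2*8/2) = 5*(9 + 2*8*(½)) = 5*(9 + 8) = 5*17 = 85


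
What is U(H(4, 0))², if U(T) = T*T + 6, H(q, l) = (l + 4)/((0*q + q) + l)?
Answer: 49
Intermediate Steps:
H(q, l) = (4 + l)/(l + q) (H(q, l) = (4 + l)/((0 + q) + l) = (4 + l)/(q + l) = (4 + l)/(l + q))
U(T) = 6 + T² (U(T) = T² + 6 = 6 + T²)
U(H(4, 0))² = (6 + ((4 + 0)/(0 + 4))²)² = (6 + (4/4)²)² = (6 + ((¼)*4)²)² = (6 + 1²)² = (6 + 1)² = 7² = 49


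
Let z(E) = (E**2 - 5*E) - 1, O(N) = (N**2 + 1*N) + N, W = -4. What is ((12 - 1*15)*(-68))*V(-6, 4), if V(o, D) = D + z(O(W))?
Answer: 5508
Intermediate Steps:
O(N) = N**2 + 2*N (O(N) = (N**2 + N) + N = (N + N**2) + N = N**2 + 2*N)
z(E) = -1 + E**2 - 5*E
V(o, D) = 23 + D (V(o, D) = D + (-1 + (-4*(2 - 4))**2 - (-20)*(2 - 4)) = D + (-1 + (-4*(-2))**2 - (-20)*(-2)) = D + (-1 + 8**2 - 5*8) = D + (-1 + 64 - 40) = D + 23 = 23 + D)
((12 - 1*15)*(-68))*V(-6, 4) = ((12 - 1*15)*(-68))*(23 + 4) = ((12 - 15)*(-68))*27 = -3*(-68)*27 = 204*27 = 5508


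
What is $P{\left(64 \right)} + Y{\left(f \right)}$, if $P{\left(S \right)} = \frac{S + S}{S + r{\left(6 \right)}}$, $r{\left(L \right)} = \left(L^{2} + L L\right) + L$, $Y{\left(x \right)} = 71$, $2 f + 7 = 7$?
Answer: $\frac{5105}{71} \approx 71.901$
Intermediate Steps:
$f = 0$ ($f = - \frac{7}{2} + \frac{1}{2} \cdot 7 = - \frac{7}{2} + \frac{7}{2} = 0$)
$r{\left(L \right)} = L + 2 L^{2}$ ($r{\left(L \right)} = \left(L^{2} + L^{2}\right) + L = 2 L^{2} + L = L + 2 L^{2}$)
$P{\left(S \right)} = \frac{2 S}{78 + S}$ ($P{\left(S \right)} = \frac{S + S}{S + 6 \left(1 + 2 \cdot 6\right)} = \frac{2 S}{S + 6 \left(1 + 12\right)} = \frac{2 S}{S + 6 \cdot 13} = \frac{2 S}{S + 78} = \frac{2 S}{78 + S}$)
$P{\left(64 \right)} + Y{\left(f \right)} = 2 \cdot 64 \frac{1}{78 + 64} + 71 = 2 \cdot 64 \cdot \frac{1}{142} + 71 = \frac{64}{71} + 71 = \frac{5105}{71}$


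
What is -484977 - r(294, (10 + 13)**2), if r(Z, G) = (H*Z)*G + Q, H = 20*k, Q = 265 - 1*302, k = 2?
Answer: -6705980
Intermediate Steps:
Q = -37 (Q = 265 - 302 = -37)
H = 40 (H = 20*2 = 40)
r(Z, G) = -37 + 40*G*Z (r(Z, G) = (40*Z)*G - 37 = 40*G*Z - 37 = -37 + 40*G*Z)
-484977 - r(294, (10 + 13)**2) = -484977 - (-37 + 40*(10 + 13)**2*294) = -484977 - (-37 + 40*23**2*294) = -484977 - (-37 + 40*529*294) = -484977 - (-37 + 6221040) = -484977 - 1*6221003 = -484977 - 6221003 = -6705980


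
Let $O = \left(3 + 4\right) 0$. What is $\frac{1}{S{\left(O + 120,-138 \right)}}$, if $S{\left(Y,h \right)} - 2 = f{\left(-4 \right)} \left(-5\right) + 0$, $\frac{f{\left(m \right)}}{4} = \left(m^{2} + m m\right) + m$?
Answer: $- \frac{1}{558} \approx -0.0017921$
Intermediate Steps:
$f{\left(m \right)} = 4 m + 8 m^{2}$ ($f{\left(m \right)} = 4 \left(\left(m^{2} + m m\right) + m\right) = 4 \left(\left(m^{2} + m^{2}\right) + m\right) = 4 \left(2 m^{2} + m\right) = 4 \left(m + 2 m^{2}\right) = 4 m + 8 m^{2}$)
$O = 0$ ($O = 7 \cdot 0 = 0$)
$S{\left(Y,h \right)} = -558$ ($S{\left(Y,h \right)} = 2 + \left(4 \left(-4\right) \left(1 + 2 \left(-4\right)\right) \left(-5\right) + 0\right) = 2 + \left(4 \left(-4\right) \left(1 - 8\right) \left(-5\right) + 0\right) = 2 + \left(4 \left(-4\right) \left(-7\right) \left(-5\right) + 0\right) = 2 + \left(112 \left(-5\right) + 0\right) = 2 + \left(-560 + 0\right) = 2 - 560 = -558$)
$\frac{1}{S{\left(O + 120,-138 \right)}} = \frac{1}{-558} = - \frac{1}{558}$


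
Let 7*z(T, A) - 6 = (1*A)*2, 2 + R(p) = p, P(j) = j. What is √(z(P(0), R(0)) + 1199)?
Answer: √58765/7 ≈ 34.631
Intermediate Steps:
R(p) = -2 + p
z(T, A) = 6/7 + 2*A/7 (z(T, A) = 6/7 + ((1*A)*2)/7 = 6/7 + (A*2)/7 = 6/7 + (2*A)/7 = 6/7 + 2*A/7)
√(z(P(0), R(0)) + 1199) = √((6/7 + 2*(-2 + 0)/7) + 1199) = √((6/7 + (2/7)*(-2)) + 1199) = √((6/7 - 4/7) + 1199) = √(2/7 + 1199) = √(8395/7) = √58765/7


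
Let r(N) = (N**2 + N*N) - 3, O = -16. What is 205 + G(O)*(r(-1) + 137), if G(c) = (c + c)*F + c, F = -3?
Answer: 11085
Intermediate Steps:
r(N) = -3 + 2*N**2 (r(N) = (N**2 + N**2) - 3 = 2*N**2 - 3 = -3 + 2*N**2)
G(c) = -5*c (G(c) = (c + c)*(-3) + c = (2*c)*(-3) + c = -6*c + c = -5*c)
205 + G(O)*(r(-1) + 137) = 205 + (-5*(-16))*((-3 + 2*(-1)**2) + 137) = 205 + 80*((-3 + 2*1) + 137) = 205 + 80*((-3 + 2) + 137) = 205 + 80*(-1 + 137) = 205 + 80*136 = 205 + 10880 = 11085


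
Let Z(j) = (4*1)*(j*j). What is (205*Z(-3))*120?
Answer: 885600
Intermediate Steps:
Z(j) = 4*j²
(205*Z(-3))*120 = (205*(4*(-3)²))*120 = (205*(4*9))*120 = (205*36)*120 = 7380*120 = 885600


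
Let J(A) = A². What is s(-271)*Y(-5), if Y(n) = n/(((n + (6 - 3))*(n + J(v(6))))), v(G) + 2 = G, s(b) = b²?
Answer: 367205/22 ≈ 16691.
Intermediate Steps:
v(G) = -2 + G
Y(n) = n/((3 + n)*(16 + n)) (Y(n) = n/(((n + (6 - 3))*(n + (-2 + 6)²))) = n/(((n + 3)*(n + 4²))) = n/(((3 + n)*(n + 16))) = n/(((3 + n)*(16 + n))) = n*(1/((3 + n)*(16 + n))) = n/((3 + n)*(16 + n)))
s(-271)*Y(-5) = (-271)²*(-5/(48 + (-5)² + 19*(-5))) = 73441*(-5/(48 + 25 - 95)) = 73441*(-5/(-22)) = 73441*(-5*(-1/22)) = 73441*(5/22) = 367205/22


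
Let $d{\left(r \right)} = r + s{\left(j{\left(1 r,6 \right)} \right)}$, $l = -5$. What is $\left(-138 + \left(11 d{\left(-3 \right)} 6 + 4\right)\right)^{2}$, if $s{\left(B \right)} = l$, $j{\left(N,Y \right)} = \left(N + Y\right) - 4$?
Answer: $438244$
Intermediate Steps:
$j{\left(N,Y \right)} = -4 + N + Y$
$s{\left(B \right)} = -5$
$d{\left(r \right)} = -5 + r$ ($d{\left(r \right)} = r - 5 = -5 + r$)
$\left(-138 + \left(11 d{\left(-3 \right)} 6 + 4\right)\right)^{2} = \left(-138 + \left(11 \left(-5 - 3\right) 6 + 4\right)\right)^{2} = \left(-138 + \left(11 \left(\left(-8\right) 6\right) + 4\right)\right)^{2} = \left(-138 + \left(11 \left(-48\right) + 4\right)\right)^{2} = \left(-138 + \left(-528 + 4\right)\right)^{2} = \left(-138 - 524\right)^{2} = \left(-662\right)^{2} = 438244$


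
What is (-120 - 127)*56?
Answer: -13832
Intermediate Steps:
(-120 - 127)*56 = -247*56 = -13832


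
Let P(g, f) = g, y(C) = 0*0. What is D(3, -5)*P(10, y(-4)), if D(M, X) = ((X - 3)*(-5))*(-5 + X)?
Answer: -4000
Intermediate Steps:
y(C) = 0
D(M, X) = (-5 + X)*(15 - 5*X) (D(M, X) = ((-3 + X)*(-5))*(-5 + X) = (15 - 5*X)*(-5 + X) = (-5 + X)*(15 - 5*X))
D(3, -5)*P(10, y(-4)) = (-75 - 5*(-5)² + 40*(-5))*10 = (-75 - 5*25 - 200)*10 = (-75 - 125 - 200)*10 = -400*10 = -4000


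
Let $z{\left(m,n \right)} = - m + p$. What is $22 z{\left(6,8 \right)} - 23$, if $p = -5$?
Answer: $-265$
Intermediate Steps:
$z{\left(m,n \right)} = -5 - m$ ($z{\left(m,n \right)} = - m - 5 = -5 - m$)
$22 z{\left(6,8 \right)} - 23 = 22 \left(-5 - 6\right) - 23 = 22 \left(-11\right) - 23 = -242 - 23 = -265$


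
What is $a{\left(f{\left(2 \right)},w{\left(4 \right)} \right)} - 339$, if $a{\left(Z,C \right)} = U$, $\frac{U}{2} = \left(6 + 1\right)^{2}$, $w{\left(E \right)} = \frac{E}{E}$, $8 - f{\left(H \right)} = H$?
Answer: $-241$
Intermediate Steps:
$f{\left(H \right)} = 8 - H$
$w{\left(E \right)} = 1$
$U = 98$ ($U = 2 \left(6 + 1\right)^{2} = 2 \cdot 7^{2} = 2 \cdot 49 = 98$)
$a{\left(Z,C \right)} = 98$
$a{\left(f{\left(2 \right)},w{\left(4 \right)} \right)} - 339 = 98 - 339 = -241$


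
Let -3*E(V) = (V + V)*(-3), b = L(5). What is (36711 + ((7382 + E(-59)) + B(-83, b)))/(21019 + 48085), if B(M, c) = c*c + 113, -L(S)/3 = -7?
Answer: 44529/69104 ≈ 0.64438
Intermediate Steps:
L(S) = 21 (L(S) = -3*(-7) = 21)
b = 21
B(M, c) = 113 + c² (B(M, c) = c² + 113 = 113 + c²)
E(V) = 2*V (E(V) = -(V + V)*(-3)/3 = -2*V*(-3)/3 = -(-2)*V = 2*V)
(36711 + ((7382 + E(-59)) + B(-83, b)))/(21019 + 48085) = (36711 + ((7382 + 2*(-59)) + (113 + 21²)))/(21019 + 48085) = (36711 + ((7382 - 118) + (113 + 441)))/69104 = (36711 + (7264 + 554))*(1/69104) = (36711 + 7818)*(1/69104) = 44529*(1/69104) = 44529/69104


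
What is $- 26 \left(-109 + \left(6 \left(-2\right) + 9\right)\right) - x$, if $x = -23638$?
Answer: $26550$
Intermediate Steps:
$- 26 \left(-109 + \left(6 \left(-2\right) + 9\right)\right) - x = - 26 \left(-109 + \left(6 \left(-2\right) + 9\right)\right) - -23638 = - 26 \left(-109 + \left(-12 + 9\right)\right) + 23638 = - 26 \left(-109 - 3\right) + 23638 = \left(-26\right) \left(-112\right) + 23638 = 2912 + 23638 = 26550$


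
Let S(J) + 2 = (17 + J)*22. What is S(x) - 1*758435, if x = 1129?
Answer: -733225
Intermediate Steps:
S(J) = 372 + 22*J (S(J) = -2 + (17 + J)*22 = -2 + (374 + 22*J) = 372 + 22*J)
S(x) - 1*758435 = (372 + 22*1129) - 1*758435 = (372 + 24838) - 758435 = 25210 - 758435 = -733225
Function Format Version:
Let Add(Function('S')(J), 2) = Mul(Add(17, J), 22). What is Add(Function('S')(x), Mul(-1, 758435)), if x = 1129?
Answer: -733225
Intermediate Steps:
Function('S')(J) = Add(372, Mul(22, J)) (Function('S')(J) = Add(-2, Mul(Add(17, J), 22)) = Add(-2, Add(374, Mul(22, J))) = Add(372, Mul(22, J)))
Add(Function('S')(x), Mul(-1, 758435)) = Add(Add(372, Mul(22, 1129)), Mul(-1, 758435)) = Add(Add(372, 24838), -758435) = Add(25210, -758435) = -733225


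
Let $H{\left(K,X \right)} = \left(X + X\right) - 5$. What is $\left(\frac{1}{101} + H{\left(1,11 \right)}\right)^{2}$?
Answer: $\frac{2951524}{10201} \approx 289.34$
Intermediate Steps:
$H{\left(K,X \right)} = -5 + 2 X$ ($H{\left(K,X \right)} = 2 X - 5 = -5 + 2 X$)
$\left(\frac{1}{101} + H{\left(1,11 \right)}\right)^{2} = \left(\frac{1}{101} + \left(-5 + 2 \cdot 11\right)\right)^{2} = \left(\frac{1}{101} + \left(-5 + 22\right)\right)^{2} = \left(\frac{1}{101} + 17\right)^{2} = \left(\frac{1718}{101}\right)^{2} = \frac{2951524}{10201}$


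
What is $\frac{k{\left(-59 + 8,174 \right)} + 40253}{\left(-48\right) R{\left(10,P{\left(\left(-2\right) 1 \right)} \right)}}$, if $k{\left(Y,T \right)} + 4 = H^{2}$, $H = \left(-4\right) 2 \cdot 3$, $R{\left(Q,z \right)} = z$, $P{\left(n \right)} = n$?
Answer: $\frac{40825}{96} \approx 425.26$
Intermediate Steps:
$H = -24$ ($H = \left(-8\right) 3 = -24$)
$k{\left(Y,T \right)} = 572$ ($k{\left(Y,T \right)} = -4 + \left(-24\right)^{2} = -4 + 576 = 572$)
$\frac{k{\left(-59 + 8,174 \right)} + 40253}{\left(-48\right) R{\left(10,P{\left(\left(-2\right) 1 \right)} \right)}} = \frac{572 + 40253}{\left(-48\right) \left(\left(-2\right) 1\right)} = \frac{40825}{\left(-48\right) \left(-2\right)} = \frac{40825}{96}$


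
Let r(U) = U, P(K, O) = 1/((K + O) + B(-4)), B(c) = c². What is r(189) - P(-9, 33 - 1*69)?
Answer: 5482/29 ≈ 189.03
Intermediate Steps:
P(K, O) = 1/(16 + K + O) (P(K, O) = 1/((K + O) + (-4)²) = 1/((K + O) + 16) = 1/(16 + K + O))
r(189) - P(-9, 33 - 1*69) = 189 - 1/(16 - 9 + (33 - 1*69)) = 189 - 1/(16 - 9 + (33 - 69)) = 189 - 1/(16 - 9 - 36) = 189 - 1/(-29) = 189 - 1*(-1/29) = 189 + 1/29 = 5482/29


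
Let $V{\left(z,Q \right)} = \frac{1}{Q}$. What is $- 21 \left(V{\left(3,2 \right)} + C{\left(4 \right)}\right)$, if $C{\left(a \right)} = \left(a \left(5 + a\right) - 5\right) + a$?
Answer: $- \frac{1491}{2} \approx -745.5$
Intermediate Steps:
$C{\left(a \right)} = -5 + a + a \left(5 + a\right)$ ($C{\left(a \right)} = \left(-5 + a \left(5 + a\right)\right) + a = -5 + a + a \left(5 + a\right)$)
$- 21 \left(V{\left(3,2 \right)} + C{\left(4 \right)}\right) = - 21 \left(\frac{1}{2} + \left(-5 + 4^{2} + 6 \cdot 4\right)\right) = - 21 \left(\frac{1}{2} + \left(-5 + 16 + 24\right)\right) = - 21 \left(\frac{1}{2} + 35\right) = \left(-21\right) \frac{71}{2} = - \frac{1491}{2}$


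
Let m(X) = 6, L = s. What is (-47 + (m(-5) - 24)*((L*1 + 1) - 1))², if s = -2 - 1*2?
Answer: 625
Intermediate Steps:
s = -4 (s = -2 - 2 = -4)
L = -4
(-47 + (m(-5) - 24)*((L*1 + 1) - 1))² = (-47 + (6 - 24)*((-4*1 + 1) - 1))² = (-47 - 18*((-4 + 1) - 1))² = (-47 - 18*(-3 - 1))² = (-47 - 18*(-4))² = (-47 + 72)² = 25² = 625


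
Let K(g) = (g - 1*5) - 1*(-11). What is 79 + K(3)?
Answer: 88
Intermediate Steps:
K(g) = 6 + g (K(g) = (g - 5) + 11 = (-5 + g) + 11 = 6 + g)
79 + K(3) = 79 + (6 + 3) = 79 + 9 = 88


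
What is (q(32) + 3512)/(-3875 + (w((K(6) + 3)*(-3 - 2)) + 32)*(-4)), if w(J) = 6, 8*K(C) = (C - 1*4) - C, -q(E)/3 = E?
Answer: -3416/4027 ≈ -0.84827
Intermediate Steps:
q(E) = -3*E
K(C) = -½ (K(C) = ((C - 1*4) - C)/8 = ((C - 4) - C)/8 = ((-4 + C) - C)/8 = (⅛)*(-4) = -½)
(q(32) + 3512)/(-3875 + (w((K(6) + 3)*(-3 - 2)) + 32)*(-4)) = (-3*32 + 3512)/(-3875 + (6 + 32)*(-4)) = (-96 + 3512)/(-3875 + 38*(-4)) = 3416/(-3875 - 152) = 3416/(-4027) = 3416*(-1/4027) = -3416/4027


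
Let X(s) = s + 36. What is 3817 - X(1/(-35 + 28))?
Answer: 26468/7 ≈ 3781.1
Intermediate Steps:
X(s) = 36 + s
3817 - X(1/(-35 + 28)) = 3817 - (36 + 1/(-35 + 28)) = 3817 - (36 + 1/(-7)) = 3817 - (36 - ⅐) = 3817 - 1*251/7 = 3817 - 251/7 = 26468/7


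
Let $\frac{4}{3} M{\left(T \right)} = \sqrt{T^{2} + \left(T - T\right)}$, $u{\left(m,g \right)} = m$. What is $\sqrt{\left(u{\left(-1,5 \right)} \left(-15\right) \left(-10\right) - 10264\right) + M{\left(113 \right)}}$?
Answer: $\frac{i \sqrt{41317}}{2} \approx 101.63 i$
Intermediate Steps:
$M{\left(T \right)} = \frac{3 \sqrt{T^{2}}}{4}$ ($M{\left(T \right)} = \frac{3 \sqrt{T^{2} + \left(T - T\right)}}{4} = \frac{3 \sqrt{T^{2} + 0}}{4} = \frac{3 \sqrt{T^{2}}}{4}$)
$\sqrt{\left(u{\left(-1,5 \right)} \left(-15\right) \left(-10\right) - 10264\right) + M{\left(113 \right)}} = \sqrt{\left(\left(-1\right) \left(-15\right) \left(-10\right) - 10264\right) + \frac{3 \sqrt{113^{2}}}{4}} = \sqrt{\left(15 \left(-10\right) - 10264\right) + \frac{3 \sqrt{12769}}{4}} = \sqrt{\left(-150 - 10264\right) + \frac{3}{4} \cdot 113} = \sqrt{-10414 + \frac{339}{4}} = \sqrt{- \frac{41317}{4}} = \frac{i \sqrt{41317}}{2}$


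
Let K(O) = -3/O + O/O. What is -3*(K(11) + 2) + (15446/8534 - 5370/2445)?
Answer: -65552997/7650731 ≈ -8.5682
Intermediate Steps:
K(O) = 1 - 3/O (K(O) = -3/O + 1 = 1 - 3/O)
-3*(K(11) + 2) + (15446/8534 - 5370/2445) = -3*((-3 + 11)/11 + 2) + (15446/8534 - 5370/2445) = -3*((1/11)*8 + 2) + (15446*(1/8534) - 5370*1/2445) = -3*(8/11 + 2) + (7723/4267 - 358/163) = -3*30/11 - 268737/695521 = -90/11 - 268737/695521 = -65552997/7650731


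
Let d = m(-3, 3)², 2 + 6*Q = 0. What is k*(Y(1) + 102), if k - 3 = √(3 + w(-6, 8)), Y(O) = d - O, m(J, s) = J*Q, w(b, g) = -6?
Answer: 306 + 102*I*√3 ≈ 306.0 + 176.67*I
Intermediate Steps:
Q = -⅓ (Q = -⅓ + (⅙)*0 = -⅓ + 0 = -⅓ ≈ -0.33333)
m(J, s) = -J/3 (m(J, s) = J*(-⅓) = -J/3)
d = 1 (d = (-⅓*(-3))² = 1² = 1)
Y(O) = 1 - O
k = 3 + I*√3 (k = 3 + √(3 - 6) = 3 + √(-3) = 3 + I*√3 ≈ 3.0 + 1.732*I)
k*(Y(1) + 102) = (3 + I*√3)*((1 - 1*1) + 102) = (3 + I*√3)*((1 - 1) + 102) = (3 + I*√3)*(0 + 102) = (3 + I*√3)*102 = 306 + 102*I*√3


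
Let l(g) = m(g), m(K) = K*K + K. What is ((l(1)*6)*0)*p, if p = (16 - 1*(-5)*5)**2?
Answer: 0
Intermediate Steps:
m(K) = K + K**2 (m(K) = K**2 + K = K + K**2)
l(g) = g*(1 + g)
p = 1681 (p = (16 + 5*5)**2 = (16 + 25)**2 = 41**2 = 1681)
((l(1)*6)*0)*p = (((1*(1 + 1))*6)*0)*1681 = (((1*2)*6)*0)*1681 = ((2*6)*0)*1681 = (12*0)*1681 = 0*1681 = 0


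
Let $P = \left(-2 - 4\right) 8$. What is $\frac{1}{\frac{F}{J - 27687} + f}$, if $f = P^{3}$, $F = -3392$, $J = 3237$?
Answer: $- \frac{12225}{1351985504} \approx -9.0423 \cdot 10^{-6}$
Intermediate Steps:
$P = -48$ ($P = \left(-2 - 4\right) 8 = \left(-6\right) 8 = -48$)
$f = -110592$ ($f = \left(-48\right)^{3} = -110592$)
$\frac{1}{\frac{F}{J - 27687} + f} = \frac{1}{- \frac{3392}{3237 - 27687} - 110592} = \frac{1}{- \frac{3392}{-24450} - 110592} = \frac{1}{\left(-3392\right) \left(- \frac{1}{24450}\right) - 110592} = \frac{1}{\frac{1696}{12225} - 110592} = \frac{1}{- \frac{1351985504}{12225}} = - \frac{12225}{1351985504}$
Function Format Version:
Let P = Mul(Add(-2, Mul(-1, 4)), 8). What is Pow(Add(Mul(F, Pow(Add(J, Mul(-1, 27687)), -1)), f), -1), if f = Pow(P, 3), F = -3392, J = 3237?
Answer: Rational(-12225, 1351985504) ≈ -9.0423e-6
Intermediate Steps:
P = -48 (P = Mul(Add(-2, -4), 8) = Mul(-6, 8) = -48)
f = -110592 (f = Pow(-48, 3) = -110592)
Pow(Add(Mul(F, Pow(Add(J, Mul(-1, 27687)), -1)), f), -1) = Pow(Add(Mul(-3392, Pow(Add(3237, Mul(-1, 27687)), -1)), -110592), -1) = Pow(Add(Mul(-3392, Pow(Add(3237, -27687), -1)), -110592), -1) = Pow(Add(Mul(-3392, Pow(-24450, -1)), -110592), -1) = Pow(Add(Mul(-3392, Rational(-1, 24450)), -110592), -1) = Pow(Add(Rational(1696, 12225), -110592), -1) = Pow(Rational(-1351985504, 12225), -1) = Rational(-12225, 1351985504)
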